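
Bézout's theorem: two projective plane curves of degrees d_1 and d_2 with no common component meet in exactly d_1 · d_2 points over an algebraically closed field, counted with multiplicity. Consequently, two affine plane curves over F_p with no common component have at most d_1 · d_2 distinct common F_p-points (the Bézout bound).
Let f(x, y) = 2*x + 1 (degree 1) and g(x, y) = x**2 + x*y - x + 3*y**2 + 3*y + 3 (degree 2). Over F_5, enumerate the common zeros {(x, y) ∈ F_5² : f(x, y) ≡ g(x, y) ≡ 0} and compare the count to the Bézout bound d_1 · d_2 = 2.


Common zeros: {(2, 0)}; count = 1; Bézout bound = 2.

deg(f) = 1, deg(g) = 2, so Bézout bound = 2.
Scan x ∈ F_5. For each x, list the y ∈ F_5 with f(x, y) ≡ 0 and those with g(x, y) ≡ 0 (mod 5); the common zeros in that column are the intersection.
  x = 0: f ≡ 0 at y ∈ ∅; g ≡ 0 at y ∈ ∅; common: ∅.
  x = 1: f ≡ 0 at y ∈ ∅; g ≡ 0 at y ∈ {1}; common: ∅.
  x = 2: f ≡ 0 at y ∈ {0, 1, 2, 3, 4}; g ≡ 0 at y ∈ {0}; common: {0}.
  x = 3: f ≡ 0 at y ∈ ∅; g ≡ 0 at y ∈ ∅; common: ∅.
  x = 4: f ≡ 0 at y ∈ ∅; g ≡ 0 at y ∈ {0, 1}; common: ∅.
Collecting: common zeros = {(2, 0)}, so the count is 1.
Comparison with the Bézout bound: 1 ≤ 2 = deg(f)·deg(g), as expected for curves with no common component (the affine F_5-count falls short of the bound because intersections may lie at infinity, over extension fields, or carry multiplicity).


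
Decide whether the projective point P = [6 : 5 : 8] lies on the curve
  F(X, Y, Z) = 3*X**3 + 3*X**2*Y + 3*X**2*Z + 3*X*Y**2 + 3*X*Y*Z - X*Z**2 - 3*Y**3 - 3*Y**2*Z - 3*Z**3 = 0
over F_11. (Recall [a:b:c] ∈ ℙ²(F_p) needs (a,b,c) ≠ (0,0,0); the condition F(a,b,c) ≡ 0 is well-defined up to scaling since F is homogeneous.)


F(6,5,8) ≡ 8 (mod 11); P is NOT on the curve.

Evaluate F(6, 5, 8) term-by-term (mod 11).
  3*X**3 ↦ 3·216·1·1 = 648
  3*X**2*Y ↦ 3·36·5·1 = 540
  3*X**2*Z ↦ 3·36·1·8 = 864
  3*X*Y**2 ↦ 3·6·25·1 = 450
  3*X*Y*Z ↦ 3·6·5·8 = 720
  -X*Z**2 ↦ -1·6·1·64 = -384
  -3*Y**3 ↦ -3·1·125·1 = -375
  -3*Y**2*Z ↦ -3·1·25·8 = -600
  -3*Z**3 ↦ -3·1·1·512 = -1536
Sum: F(6, 5, 8) = (648) + (540) + (864) + (450) + (720) + (-384) + (-375) + (-600) + (-1536) = 327.
Reducing mod 11: 327 ≡ 8 (mod 11).
Since F(a, b, c) ≡ 8 ≠ 0 (mod 11), P does NOT lie on the curve.


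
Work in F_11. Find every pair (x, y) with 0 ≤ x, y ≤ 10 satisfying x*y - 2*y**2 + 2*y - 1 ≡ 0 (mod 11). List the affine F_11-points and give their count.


Affine F_11-points: {(1, 1), (1, 6), (6, 5), (6, 10), (8, 2), (8, 3), (9, 4), (9, 7), (10, 8), (10, 9)}; count = 10.

For each of the 121 pairs (x, y) ∈ F_11², evaluate f(x, y) mod 11. Record the zeros.
  x = 0: [0↦10, 1↦10, 2↦6, 3↦9, 4↦8, 5↦3, 6↦5, 7↦3, 8↦8, 9↦9, 10↦6]  zeros at y ∈ ∅
  x = 1: [0↦10, 1↦0, 2↦8, 3↦1, 4↦1, 5↦8, 6↦0, 7↦10, 8↦5, 9↦7, 10↦5]  zeros at y ∈ {1, 6}
  x = 2: [0↦10, 1↦1, 2↦10, 3↦4, 4↦5, 5↦2, 6↦6, 7↦6, 8↦2, 9↦5, 10↦4]  zeros at y ∈ ∅
  x = 3: [0↦10, 1↦2, 2↦1, 3↦7, 4↦9, 5↦7, 6↦1, 7↦2, 8↦10, 9↦3, 10↦3]  zeros at y ∈ ∅
  x = 4: [0↦10, 1↦3, 2↦3, 3↦10, 4↦2, 5↦1, 6↦7, 7↦9, 8↦7, 9↦1, 10↦2]  zeros at y ∈ ∅
  x = 5: [0↦10, 1↦4, 2↦5, 3↦2, 4↦6, 5↦6, 6↦2, 7↦5, 8↦4, 9↦10, 10↦1]  zeros at y ∈ ∅
  x = 6: [0↦10, 1↦5, 2↦7, 3↦5, 4↦10, 5↦0, 6↦8, 7↦1, 8↦1, 9↦8, 10↦0]  zeros at y ∈ {5, 10}
  x = 7: [0↦10, 1↦6, 2↦9, 3↦8, 4↦3, 5↦5, 6↦3, 7↦8, 8↦9, 9↦6, 10↦10]  zeros at y ∈ ∅
  x = 8: [0↦10, 1↦7, 2↦0, 3↦0, 4↦7, 5↦10, 6↦9, 7↦4, 8↦6, 9↦4, 10↦9]  zeros at y ∈ {2, 3}
  x = 9: [0↦10, 1↦8, 2↦2, 3↦3, 4↦0, 5↦4, 6↦4, 7↦0, 8↦3, 9↦2, 10↦8]  zeros at y ∈ {4, 7}
  x = 10: [0↦10, 1↦9, 2↦4, 3↦6, 4↦4, 5↦9, 6↦10, 7↦7, 8↦0, 9↦0, 10↦7]  zeros at y ∈ {8, 9}
Collecting zeros: affine points = {(1, 1), (1, 6), (6, 5), (6, 10), (8, 2), (8, 3), (9, 4), (9, 7), (10, 8), (10, 9)}.
Total count |C(F_11)_aff| = 10.


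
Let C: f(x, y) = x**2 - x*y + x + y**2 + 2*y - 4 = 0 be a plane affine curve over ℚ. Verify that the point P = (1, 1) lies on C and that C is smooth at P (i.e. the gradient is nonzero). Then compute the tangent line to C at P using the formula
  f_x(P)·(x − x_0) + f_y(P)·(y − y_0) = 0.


Tangent line at P: 2*x + 3*y - 5 = 0.

Step 1: f(1, 1) = 0, so P lies on C.
Step 2: partial derivatives
  f_x(x, y) = 2*x - y + 1, f_y(x, y) = -x + 2*y + 2.
  f_x(P) = 2, f_y(P) = 3 (gradient nonzero, so P is smooth).
Step 3: tangent line at P: 2·(x − 1) + 3·(y − 1) = 0.
Expanding: 2*x + 3*y - 5 = 0.


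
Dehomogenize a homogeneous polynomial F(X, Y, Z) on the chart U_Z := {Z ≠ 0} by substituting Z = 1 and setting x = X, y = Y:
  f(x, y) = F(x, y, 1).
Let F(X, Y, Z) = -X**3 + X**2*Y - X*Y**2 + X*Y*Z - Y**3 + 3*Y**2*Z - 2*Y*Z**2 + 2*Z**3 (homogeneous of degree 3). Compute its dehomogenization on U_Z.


f(x, y) = -x**3 + x**2*y - x*y**2 + x*y - y**3 + 3*y**2 - 2*y + 2

On U_Z we set Z = 1. Each monomial c·X^i·Y^j·Z^k in F becomes c·x^i·y^j·1^k = c·x^i·y^j.
Substituting Z = 1: F(X, Y, 1) = -x**3 + x**2*y - x*y**2 + x*y - y**3 + 3*y**2 - 2*y + 2.
Note: deg(f) ≤ deg(F) = 3; strict inequality happens when F is divisible by Z (lost terms).


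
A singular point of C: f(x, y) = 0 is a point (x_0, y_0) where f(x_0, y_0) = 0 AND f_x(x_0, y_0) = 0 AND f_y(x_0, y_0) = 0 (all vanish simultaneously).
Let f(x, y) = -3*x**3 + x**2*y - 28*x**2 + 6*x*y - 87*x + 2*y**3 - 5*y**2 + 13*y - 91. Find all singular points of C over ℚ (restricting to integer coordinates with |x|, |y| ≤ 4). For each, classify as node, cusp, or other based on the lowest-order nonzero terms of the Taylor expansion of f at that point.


Singular points: {(-3, 1)}; classification: cusp.

Compute partial derivatives:
  f_x = -9*x**2 + 2*x*y - 56*x + 6*y - 87.
  f_y = x**2 + 6*x + 6*y**2 - 10*y + 13.
Scan x_0 ∈ {−4, ..., 4}. For each x_0, f_y(x_0, y) is a polynomial in y; find its integer roots y ∈ {−4, ..., 4}, then test f_x and f at those candidates.
  x = -4: f_y(-4, y) = 6*y**2 - 10*y + 5; no integer root y with |y| ≤ 4.
  x = -3: f_y(-3, y) = 6*y**2 - 10*y + 4; vanishes at y ∈ {1}. (-3, 1): f_x = 0, f = 0 — SINGULAR.
  x = -2: f_y(-2, y) = 6*y**2 - 10*y + 5; no integer root y with |y| ≤ 4.
  x = -1: f_y(-1, y) = 6*y**2 - 10*y + 8; no integer root y with |y| ≤ 4.
  x = 0: f_y(0, y) = 6*y**2 - 10*y + 13; no integer root y with |y| ≤ 4.
  x = 1: f_y(1, y) = 6*y**2 - 10*y + 20; no integer root y with |y| ≤ 4.
  x = 2: f_y(2, y) = 6*y**2 - 10*y + 29; no integer root y with |y| ≤ 4.
  x = 3: f_y(3, y) = 6*y**2 - 10*y + 40; no integer root y with |y| ≤ 4.
  x = 4: f_y(4, y) = 6*y**2 - 10*y + 53; no integer root y with |y| ≤ 4.
Only singular point on the grid: (-3, 1).
Classify: substitute x = -3 + u, y = 1 + v and expand: f = -3*u**3 + u**2*v + 2*v**3 + v**2.
No constant or linear terms (consistent with a singular point). Quadratic part: v**2. Cubic part: -3*u**3 + u**2*v + 2*v**3.
The quadratic part v**2 is a perfect square, so there is a single (double) tangent line v = 0, i.e. y = 1. Restricting the cubic part to that line (v = 0) leaves -3*u**3 ≠ 0, so f is not divisible by v and the branch is v² ≈ 3*u**3 to lowest order — this is a cusp.
Classification: cusp.


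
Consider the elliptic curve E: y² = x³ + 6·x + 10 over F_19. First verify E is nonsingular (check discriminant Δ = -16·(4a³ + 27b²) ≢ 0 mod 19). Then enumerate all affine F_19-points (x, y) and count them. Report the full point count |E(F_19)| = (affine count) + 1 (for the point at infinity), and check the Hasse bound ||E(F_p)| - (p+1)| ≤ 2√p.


Affine points = {(1, 6), (1, 13), (2, 7), (2, 12), (3, 6), (3, 13), (8, 0), (10, 5), (10, 14), (11, 1), (11, 18), (12, 9), (12, 10), (13, 9), (13, 10), (14, 8), (14, 11), (15, 6), (15, 13), (17, 3), (17, 16)}; affine count = 21; |E(F_19)| = 22.

Discriminant check: Δ ∝ 4a³ + 27b² = 4·6³ + 27·10² = 4·216 + 27·100 ≡ 11 (mod 19). Nonzero ⇒ E is nonsingular.
For each x ∈ F_19, compute rhs = x³ + 6·x + 10 mod 19, then count y ∈ F_19 with y² ≡ rhs.
  x = 0: rhs = 10, matching y values: none (0 points).
  x = 1: rhs = 17, matching y values: 6, 13 (2 points).
  x = 2: rhs = 11, matching y values: 7, 12 (2 points).
  x = 3: rhs = 17, matching y values: 6, 13 (2 points).
  x = 4: rhs = 3, matching y values: none (0 points).
  x = 5: rhs = 13, matching y values: none (0 points).
  x = 6: rhs = 15, matching y values: none (0 points).
  x = 7: rhs = 15, matching y values: none (0 points).
  x = 8: rhs = 0, matching y values: 0 (1 points).
  x = 9: rhs = 14, matching y values: none (0 points).
  x = 10: rhs = 6, matching y values: 5, 14 (2 points).
  x = 11: rhs = 1, matching y values: 1, 18 (2 points).
  x = 12: rhs = 5, matching y values: 9, 10 (2 points).
  x = 13: rhs = 5, matching y values: 9, 10 (2 points).
  x = 14: rhs = 7, matching y values: 8, 11 (2 points).
  x = 15: rhs = 17, matching y values: 6, 13 (2 points).
  x = 16: rhs = 3, matching y values: none (0 points).
  x = 17: rhs = 9, matching y values: 3, 16 (2 points).
  x = 18: rhs = 3, matching y values: none (0 points).
Total affine count: 21.
Full point count |E(F_19)| = 21 + 1 = 22.
Hasse bound: |22 − (19+1)| = |2| = 2 ≤ 2√19 ≈ 8.7178 ✓.


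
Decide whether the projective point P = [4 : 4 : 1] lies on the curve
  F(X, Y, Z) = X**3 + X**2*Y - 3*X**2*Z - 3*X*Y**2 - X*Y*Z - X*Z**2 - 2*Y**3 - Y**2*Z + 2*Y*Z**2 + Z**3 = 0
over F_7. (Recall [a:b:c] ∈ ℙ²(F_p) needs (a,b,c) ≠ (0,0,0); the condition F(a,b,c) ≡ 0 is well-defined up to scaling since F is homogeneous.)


F(4,4,1) ≡ 6 (mod 7); P is NOT on the curve.

Evaluate F(4, 4, 1) term-by-term (mod 7).
  X**3 ↦ 1·64·1·1 = 64
  X**2*Y ↦ 1·16·4·1 = 64
  -3*X**2*Z ↦ -3·16·1·1 = -48
  -3*X*Y**2 ↦ -3·4·16·1 = -192
  -X*Y*Z ↦ -1·4·4·1 = -16
  -X*Z**2 ↦ -1·4·1·1 = -4
  -2*Y**3 ↦ -2·1·64·1 = -128
  -Y**2*Z ↦ -1·1·16·1 = -16
  2*Y*Z**2 ↦ 2·1·4·1 = 8
  Z**3 ↦ 1·1·1·1 = 1
Sum: F(4, 4, 1) = (64) + (64) + (-48) + (-192) + (-16) + (-4) + (-128) + (-16) + (8) + (1) = -267.
Reducing mod 7: -267 ≡ 6 (mod 7).
Since F(a, b, c) ≡ 6 ≠ 0 (mod 7), P does NOT lie on the curve.


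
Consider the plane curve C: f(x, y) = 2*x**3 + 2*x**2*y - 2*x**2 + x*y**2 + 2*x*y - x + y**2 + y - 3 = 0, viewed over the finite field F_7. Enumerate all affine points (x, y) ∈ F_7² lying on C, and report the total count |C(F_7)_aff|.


Affine F_7-points: {(1, 2), (1, 6), (2, 6), (5, 1), (5, 4), (6, 6)}; count = 6.

For each of the 49 pairs (x, y) ∈ F_7², evaluate f(x, y) mod 7. Record the zeros.
  x = 0: [0↦4, 1↦6, 2↦3, 3↦2, 4↦3, 5↦6, 6↦4]  zeros at y ∈ ∅
  x = 1: [0↦3, 1↦3, 2↦0, 3↦1, 4↦6, 5↦1, 6↦0]  zeros at y ∈ {2, 6}
  x = 2: [0↦3, 1↦5, 2↦6, 3↦6, 4↦5, 5↦3, 6↦0]  zeros at y ∈ {6}
  x = 3: [0↦2, 1↦3, 2↦5, 3↦1, 4↦5, 5↦3, 6↦2]  zeros at y ∈ ∅
  x = 4: [0↦5, 1↦2, 2↦2, 3↦5, 4↦4, 5↦6, 6↦4]  zeros at y ∈ ∅
  x = 5: [0↦3, 1↦0, 2↦2, 3↦2, 4↦0, 5↦3, 6↦4]  zeros at y ∈ {1, 4}
  x = 6: [0↦1, 1↦2, 2↦3, 3↦4, 4↦5, 5↦6, 6↦0]  zeros at y ∈ {6}
Collecting zeros: affine points = {(1, 2), (1, 6), (2, 6), (5, 1), (5, 4), (6, 6)}.
Total count |C(F_7)_aff| = 6.


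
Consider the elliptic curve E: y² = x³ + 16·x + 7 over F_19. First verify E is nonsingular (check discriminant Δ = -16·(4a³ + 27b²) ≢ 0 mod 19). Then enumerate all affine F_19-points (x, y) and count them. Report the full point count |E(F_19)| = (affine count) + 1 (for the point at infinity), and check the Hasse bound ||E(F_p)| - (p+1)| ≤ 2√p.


Affine points = {(0, 8), (0, 11), (1, 9), (1, 10), (2, 3), (2, 16), (3, 5), (3, 14), (7, 5), (7, 14), (8, 1), (8, 18), (9, 5), (9, 14), (14, 7), (14, 12), (17, 9), (17, 10), (18, 3), (18, 16)}; affine count = 20; |E(F_19)| = 21.

Discriminant check: Δ ∝ 4a³ + 27b² = 4·16³ + 27·7² = 4·4096 + 27·49 ≡ 18 (mod 19). Nonzero ⇒ E is nonsingular.
For each x ∈ F_19, compute rhs = x³ + 16·x + 7 mod 19, then count y ∈ F_19 with y² ≡ rhs.
  x = 0: rhs = 7, matching y values: 8, 11 (2 points).
  x = 1: rhs = 5, matching y values: 9, 10 (2 points).
  x = 2: rhs = 9, matching y values: 3, 16 (2 points).
  x = 3: rhs = 6, matching y values: 5, 14 (2 points).
  x = 4: rhs = 2, matching y values: none (0 points).
  x = 5: rhs = 3, matching y values: none (0 points).
  x = 6: rhs = 15, matching y values: none (0 points).
  x = 7: rhs = 6, matching y values: 5, 14 (2 points).
  x = 8: rhs = 1, matching y values: 1, 18 (2 points).
  x = 9: rhs = 6, matching y values: 5, 14 (2 points).
  x = 10: rhs = 8, matching y values: none (0 points).
  x = 11: rhs = 13, matching y values: none (0 points).
  x = 12: rhs = 8, matching y values: none (0 points).
  x = 13: rhs = 18, matching y values: none (0 points).
  x = 14: rhs = 11, matching y values: 7, 12 (2 points).
  x = 15: rhs = 12, matching y values: none (0 points).
  x = 16: rhs = 8, matching y values: none (0 points).
  x = 17: rhs = 5, matching y values: 9, 10 (2 points).
  x = 18: rhs = 9, matching y values: 3, 16 (2 points).
Total affine count: 20.
Full point count |E(F_19)| = 20 + 1 = 21.
Hasse bound: |21 − (19+1)| = |1| = 1 ≤ 2√19 ≈ 8.7178 ✓.


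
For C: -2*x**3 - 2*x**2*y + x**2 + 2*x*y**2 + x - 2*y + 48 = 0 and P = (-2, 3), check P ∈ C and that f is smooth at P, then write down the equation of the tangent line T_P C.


Tangent line at P: 15*x - 34*y + 132 = 0.

Step 1: f(-2, 3) = 0, so P lies on C.
Step 2: partial derivatives
  f_x(x, y) = -6*x**2 - 4*x*y + 2*x + 2*y**2 + 1, f_y(x, y) = -2*x**2 + 4*x*y - 2.
  f_x(P) = 15, f_y(P) = -34 (gradient nonzero, so P is smooth).
Step 3: tangent line at P: 15·(x − -2) + -34·(y − 3) = 0.
Expanding: 15*x - 34*y + 132 = 0.


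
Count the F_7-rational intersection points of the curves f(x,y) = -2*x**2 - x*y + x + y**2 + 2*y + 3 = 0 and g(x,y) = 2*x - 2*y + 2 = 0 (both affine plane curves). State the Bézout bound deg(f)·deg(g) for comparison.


Common zeros: {(3, 4), (6, 0)}; count = 2; Bézout bound = 2.

deg(f) = 2, deg(g) = 1, so Bézout bound = 2.
Scan x ∈ F_7. For each x, list the y ∈ F_7 with f(x, y) ≡ 0 and those with g(x, y) ≡ 0 (mod 7); the common zeros in that column are the intersection.
  x = 0: f ≡ 0 at y ∈ ∅; g ≡ 0 at y ∈ {1}; common: ∅.
  x = 1: f ≡ 0 at y ∈ {3}; g ≡ 0 at y ∈ {2}; common: ∅.
  x = 2: f ≡ 0 at y ∈ ∅; g ≡ 0 at y ∈ {3}; common: ∅.
  x = 3: f ≡ 0 at y ∈ {4}; g ≡ 0 at y ∈ {4}; common: {4}.
  x = 4: f ≡ 0 at y ∈ ∅; g ≡ 0 at y ∈ {5}; common: ∅.
  x = 5: f ≡ 0 at y ∈ {0, 3}; g ≡ 0 at y ∈ {6}; common: ∅.
  x = 6: f ≡ 0 at y ∈ {0, 4}; g ≡ 0 at y ∈ {0}; common: {0}.
Collecting: common zeros = {(3, 4), (6, 0)}, so the count is 2.
Comparison with the Bézout bound: 2 ≤ 2 = deg(f)·deg(g), as expected for curves with no common component (the bound is attained).


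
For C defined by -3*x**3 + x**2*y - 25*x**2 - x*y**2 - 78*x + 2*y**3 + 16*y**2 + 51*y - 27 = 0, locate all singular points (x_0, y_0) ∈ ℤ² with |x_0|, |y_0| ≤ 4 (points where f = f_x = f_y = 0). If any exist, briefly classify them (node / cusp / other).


Singular points: {(-3, -3)}; classification: node.

Compute partial derivatives:
  f_x = -9*x**2 + 2*x*y - 50*x - y**2 - 78.
  f_y = x**2 - 2*x*y + 6*y**2 + 32*y + 51.
Scan x_0 ∈ {−4, ..., 4}. For each x_0, f_y(x_0, y) is a polynomial in y; find its integer roots y ∈ {−4, ..., 4}, then test f_x and f at those candidates.
  x = -4: f_y(-4, y) = 6*y**2 + 40*y + 67; no integer root y with |y| ≤ 4.
  x = -3: f_y(-3, y) = 6*y**2 + 38*y + 60; vanishes at y ∈ {-3}. (-3, -3): f_x = 0, f = 0 — SINGULAR.
  x = -2: f_y(-2, y) = 6*y**2 + 36*y + 55; no integer root y with |y| ≤ 4.
  x = -1: f_y(-1, y) = 6*y**2 + 34*y + 52; no integer root y with |y| ≤ 4.
  x = 0: f_y(0, y) = 6*y**2 + 32*y + 51; no integer root y with |y| ≤ 4.
  x = 1: f_y(1, y) = 6*y**2 + 30*y + 52; no integer root y with |y| ≤ 4.
  x = 2: f_y(2, y) = 6*y**2 + 28*y + 55; no integer root y with |y| ≤ 4.
  x = 3: f_y(3, y) = 6*y**2 + 26*y + 60; no integer root y with |y| ≤ 4.
  x = 4: f_y(4, y) = 6*y**2 + 24*y + 67; no integer root y with |y| ≤ 4.
Only singular point on the grid: (-3, -3).
Classify: substitute x = -3 + u, y = -3 + v and expand: f = -3*u**3 + u**2*v - u**2 - u*v**2 + 2*v**3 + v**2.
No constant or linear terms (consistent with a singular point). Quadratic part: -u**2 + v**2. Cubic part: -3*u**3 + u**2*v - u*v**2 + 2*v**3.
The quadratic part v**2 - u**2 = (v − u)(v + u) splits into two distinct linear factors, so there are two distinct tangent lines y − -3 = ±(x − -3) — this is a node (ordinary double point).
Classification: node.


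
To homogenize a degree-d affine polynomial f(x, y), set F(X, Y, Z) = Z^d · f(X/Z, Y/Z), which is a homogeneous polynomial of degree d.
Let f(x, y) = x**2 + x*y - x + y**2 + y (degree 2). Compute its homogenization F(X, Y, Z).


F(X, Y, Z) = X**2 + X*Y - X*Z + Y**2 + Y*Z

deg(f) = 2.
Substitute x = X/Z, y = Y/Z into f, then multiply by Z^2.
  monomial 1·x^2·y^0 ↦ 1·X^2·Y^0·Z^0.
  monomial 1·x^1·y^1 ↦ 1·X^1·Y^1·Z^0.
  monomial -1·x^1·y^0 ↦ -1·X^1·Y^0·Z^1.
  monomial 1·x^0·y^2 ↦ 1·X^0·Y^2·Z^0.
  monomial 1·x^0·y^1 ↦ 1·X^0·Y^1·Z^1.
Collecting: F(X, Y, Z) = X**2 + X*Y - X*Z + Y**2 + Y*Z.


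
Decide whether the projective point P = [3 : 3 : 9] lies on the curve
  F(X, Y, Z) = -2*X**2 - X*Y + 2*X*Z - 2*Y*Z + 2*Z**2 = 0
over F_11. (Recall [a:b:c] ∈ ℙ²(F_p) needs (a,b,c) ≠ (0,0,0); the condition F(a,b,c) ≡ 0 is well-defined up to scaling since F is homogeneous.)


F(3,3,9) ≡ 3 (mod 11); P is NOT on the curve.

Evaluate F(3, 3, 9) term-by-term (mod 11).
  -2*X**2 ↦ -2·9·1·1 = -18
  -X*Y ↦ -1·3·3·1 = -9
  2*X*Z ↦ 2·3·1·9 = 54
  -2*Y*Z ↦ -2·1·3·9 = -54
  2*Z**2 ↦ 2·1·1·81 = 162
Sum: F(3, 3, 9) = (-18) + (-9) + (54) + (-54) + (162) = 135.
Reducing mod 11: 135 ≡ 3 (mod 11).
Since F(a, b, c) ≡ 3 ≠ 0 (mod 11), P does NOT lie on the curve.


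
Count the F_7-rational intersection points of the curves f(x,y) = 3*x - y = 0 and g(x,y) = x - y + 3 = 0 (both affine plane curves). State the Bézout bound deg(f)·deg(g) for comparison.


Common zeros: {(5, 1)}; count = 1; Bézout bound = 1.

deg(f) = 1, deg(g) = 1, so Bézout bound = 1.
Scan x ∈ F_7. For each x, list the y ∈ F_7 with f(x, y) ≡ 0 and those with g(x, y) ≡ 0 (mod 7); the common zeros in that column are the intersection.
  x = 0: f ≡ 0 at y ∈ {0}; g ≡ 0 at y ∈ {3}; common: ∅.
  x = 1: f ≡ 0 at y ∈ {3}; g ≡ 0 at y ∈ {4}; common: ∅.
  x = 2: f ≡ 0 at y ∈ {6}; g ≡ 0 at y ∈ {5}; common: ∅.
  x = 3: f ≡ 0 at y ∈ {2}; g ≡ 0 at y ∈ {6}; common: ∅.
  x = 4: f ≡ 0 at y ∈ {5}; g ≡ 0 at y ∈ {0}; common: ∅.
  x = 5: f ≡ 0 at y ∈ {1}; g ≡ 0 at y ∈ {1}; common: {1}.
  x = 6: f ≡ 0 at y ∈ {4}; g ≡ 0 at y ∈ {2}; common: ∅.
Collecting: common zeros = {(5, 1)}, so the count is 1.
Comparison with the Bézout bound: 1 ≤ 1 = deg(f)·deg(g), as expected for curves with no common component (the bound is attained).


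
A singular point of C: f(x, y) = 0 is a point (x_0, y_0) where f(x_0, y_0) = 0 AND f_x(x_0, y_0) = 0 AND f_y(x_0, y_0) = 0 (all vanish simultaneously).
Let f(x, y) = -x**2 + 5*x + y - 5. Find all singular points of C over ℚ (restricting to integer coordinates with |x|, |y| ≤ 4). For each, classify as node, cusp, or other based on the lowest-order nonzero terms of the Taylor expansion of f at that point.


No singular points in the scanned grid; C is smooth there.

Compute partial derivatives:
  f_x = 5 - 2*x.
  f_y = 1.
f_y = 1 is a nonzero constant, so f_y never vanishes: no point (x, y) can satisfy f = f_x = f_y = 0. In particular no (x, y) ∈ {−4, ..., 4}² is singular; the curve is smooth.


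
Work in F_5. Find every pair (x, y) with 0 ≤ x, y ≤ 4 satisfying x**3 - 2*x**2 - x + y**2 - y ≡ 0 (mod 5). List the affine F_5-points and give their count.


Affine F_5-points: {(0, 0), (0, 1), (1, 2), (1, 4), (2, 2), (2, 4), (4, 2), (4, 4)}; count = 8.

For each of the 25 pairs (x, y) ∈ F_5², evaluate f(x, y) mod 5. Record the zeros.
  x = 0: [0↦0, 1↦0, 2↦2, 3↦1, 4↦2]  zeros at y ∈ {0, 1}
  x = 1: [0↦3, 1↦3, 2↦0, 3↦4, 4↦0]  zeros at y ∈ {2, 4}
  x = 2: [0↦3, 1↦3, 2↦0, 3↦4, 4↦0]  zeros at y ∈ {2, 4}
  x = 3: [0↦1, 1↦1, 2↦3, 3↦2, 4↦3]  zeros at y ∈ ∅
  x = 4: [0↦3, 1↦3, 2↦0, 3↦4, 4↦0]  zeros at y ∈ {2, 4}
Collecting zeros: affine points = {(0, 0), (0, 1), (1, 2), (1, 4), (2, 2), (2, 4), (4, 2), (4, 4)}.
Total count |C(F_5)_aff| = 8.


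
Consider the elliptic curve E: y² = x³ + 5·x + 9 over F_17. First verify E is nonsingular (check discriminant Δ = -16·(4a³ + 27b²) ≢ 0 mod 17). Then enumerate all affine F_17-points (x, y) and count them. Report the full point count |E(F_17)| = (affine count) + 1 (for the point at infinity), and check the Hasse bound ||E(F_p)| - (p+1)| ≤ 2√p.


Affine points = {(0, 3), (0, 14), (1, 7), (1, 10), (3, 0), (4, 5), (4, 12), (6, 0), (7, 8), (7, 9), (8, 0), (9, 1), (9, 16), (11, 1), (11, 16), (14, 1), (14, 16), (15, 5), (15, 12)}; affine count = 19; |E(F_17)| = 20.

Discriminant check: Δ ∝ 4a³ + 27b² = 4·5³ + 27·9² = 4·125 + 27·81 ≡ 1 (mod 17). Nonzero ⇒ E is nonsingular.
For each x ∈ F_17, compute rhs = x³ + 5·x + 9 mod 17, then count y ∈ F_17 with y² ≡ rhs.
  x = 0: rhs = 9, matching y values: 3, 14 (2 points).
  x = 1: rhs = 15, matching y values: 7, 10 (2 points).
  x = 2: rhs = 10, matching y values: none (0 points).
  x = 3: rhs = 0, matching y values: 0 (1 points).
  x = 4: rhs = 8, matching y values: 5, 12 (2 points).
  x = 5: rhs = 6, matching y values: none (0 points).
  x = 6: rhs = 0, matching y values: 0 (1 points).
  x = 7: rhs = 13, matching y values: 8, 9 (2 points).
  x = 8: rhs = 0, matching y values: 0 (1 points).
  x = 9: rhs = 1, matching y values: 1, 16 (2 points).
  x = 10: rhs = 5, matching y values: none (0 points).
  x = 11: rhs = 1, matching y values: 1, 16 (2 points).
  x = 12: rhs = 12, matching y values: none (0 points).
  x = 13: rhs = 10, matching y values: none (0 points).
  x = 14: rhs = 1, matching y values: 1, 16 (2 points).
  x = 15: rhs = 8, matching y values: 5, 12 (2 points).
  x = 16: rhs = 3, matching y values: none (0 points).
Total affine count: 19.
Full point count |E(F_17)| = 19 + 1 = 20.
Hasse bound: |20 − (17+1)| = |2| = 2 ≤ 2√17 ≈ 8.2462 ✓.


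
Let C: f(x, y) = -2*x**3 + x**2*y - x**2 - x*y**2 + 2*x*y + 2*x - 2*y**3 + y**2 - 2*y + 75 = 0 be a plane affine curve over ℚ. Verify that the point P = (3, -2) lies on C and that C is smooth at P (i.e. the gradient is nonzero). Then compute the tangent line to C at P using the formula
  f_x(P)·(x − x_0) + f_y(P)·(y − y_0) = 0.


Tangent line at P: -78*x - 3*y + 228 = 0.

Step 1: f(3, -2) = 0, so P lies on C.
Step 2: partial derivatives
  f_x(x, y) = -6*x**2 + 2*x*y - 2*x - y**2 + 2*y + 2, f_y(x, y) = x**2 - 2*x*y + 2*x - 6*y**2 + 2*y - 2.
  f_x(P) = -78, f_y(P) = -3 (gradient nonzero, so P is smooth).
Step 3: tangent line at P: -78·(x − 3) + -3·(y − -2) = 0.
Expanding: -78*x - 3*y + 228 = 0.


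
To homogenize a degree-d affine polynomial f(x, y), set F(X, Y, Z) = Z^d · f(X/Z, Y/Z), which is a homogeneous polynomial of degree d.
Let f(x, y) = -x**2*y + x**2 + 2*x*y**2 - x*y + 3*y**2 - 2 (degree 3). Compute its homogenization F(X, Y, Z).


F(X, Y, Z) = -X**2*Y + X**2*Z + 2*X*Y**2 - X*Y*Z + 3*Y**2*Z - 2*Z**3

deg(f) = 3.
Substitute x = X/Z, y = Y/Z into f, then multiply by Z^3.
  monomial -1·x^2·y^1 ↦ -1·X^2·Y^1·Z^0.
  monomial 1·x^2·y^0 ↦ 1·X^2·Y^0·Z^1.
  monomial 2·x^1·y^2 ↦ 2·X^1·Y^2·Z^0.
  monomial -1·x^1·y^1 ↦ -1·X^1·Y^1·Z^1.
  monomial 3·x^0·y^2 ↦ 3·X^0·Y^2·Z^1.
  monomial -2·x^0·y^0 ↦ -2·X^0·Y^0·Z^3.
Collecting: F(X, Y, Z) = -X**2*Y + X**2*Z + 2*X*Y**2 - X*Y*Z + 3*Y**2*Z - 2*Z**3.


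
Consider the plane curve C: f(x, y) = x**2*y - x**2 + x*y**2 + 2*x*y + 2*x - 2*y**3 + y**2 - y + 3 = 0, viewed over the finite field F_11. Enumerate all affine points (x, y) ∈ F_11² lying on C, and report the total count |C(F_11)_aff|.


Affine F_11-points: {(0, 2), (1, 2), (2, 1), (3, 0), (4, 3), (10, 0)}; count = 6.

For each of the 121 pairs (x, y) ∈ F_11², evaluate f(x, y) mod 11. Record the zeros.
  x = 0: [0↦3, 1↦1, 2↦0, 3↦10, 4↦8, 5↦4, 6↦8, 7↦8, 8↦3, 9↦3, 10↦7]  zeros at y ∈ {2}
  x = 1: [0↦4, 1↦6, 2↦0, 3↦7, 4↦4, 5↦1, 6↦8, 7↦2, 8↦4, 9↦2, 10↦6]  zeros at y ∈ {2}
  x = 2: [0↦3, 1↦0, 2↦2, 3↦8, 4↦6, 5↦6, 6↦7, 7↦8, 8↦8, 9↦6, 10↦1]  zeros at y ∈ {1}
  x = 3: [0↦0, 1↦5, 2↦6, 3↦2, 4↦3, 5↦8, 6↦5, 7↦4, 8↦4, 9↦4, 10↦3]  zeros at y ∈ {0}
  x = 4: [0↦6, 1↦10, 2↦1, 3↦0, 4↦6, 5↦7, 6↦2, 7↦1, 8↦3, 9↦7, 10↦1]  zeros at y ∈ {3}
  x = 5: [0↦10, 1↦4, 2↦9, 3↦2, 4↦4, 5↦3, 6↦9, 7↦10, 8↦5, 9↦4, 10↦6]  zeros at y ∈ ∅
  x = 6: [0↦1, 1↦9, 2↦8, 3↦8, 4↦8, 5↦7, 6↦4, 7↦9, 8↦10, 9↦6, 10↦7]  zeros at y ∈ ∅
  x = 7: [0↦1, 1↦3, 2↦9, 3↦7, 4↦7, 5↦8, 6↦9, 7↦9, 8↦7, 9↦2, 10↦4]  zeros at y ∈ ∅
  x = 8: [0↦10, 1↦8, 2↦1, 3↦10, 4↦1, 5↦6, 6↦2, 7↦10, 8↦7, 9↦3, 10↦8]  zeros at y ∈ ∅
  x = 9: [0↦6, 1↦2, 2↦6, 3↦6, 4↦1, 5↦1, 6↦5, 7↦1, 8↦10, 9↦9, 10↦8]  zeros at y ∈ ∅
  x = 10: [0↦0, 1↦7, 2↦2, 3↦6, 4↦7, 5↦4, 6↦7, 7↦4, 8↦5, 9↦9, 10↦4]  zeros at y ∈ {0}
Collecting zeros: affine points = {(0, 2), (1, 2), (2, 1), (3, 0), (4, 3), (10, 0)}.
Total count |C(F_11)_aff| = 6.


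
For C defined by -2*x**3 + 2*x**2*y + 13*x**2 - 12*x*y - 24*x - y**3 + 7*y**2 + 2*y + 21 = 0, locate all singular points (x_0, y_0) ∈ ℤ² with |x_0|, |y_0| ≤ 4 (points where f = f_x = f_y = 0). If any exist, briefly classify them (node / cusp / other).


Singular points: {(3, 2)}; classification: node.

Compute partial derivatives:
  f_x = -6*x**2 + 4*x*y + 26*x - 12*y - 24.
  f_y = 2*x**2 - 12*x - 3*y**2 + 14*y + 2.
Scan x_0 ∈ {−4, ..., 4}. For each x_0, f_y(x_0, y) is a polynomial in y; find its integer roots y ∈ {−4, ..., 4}, then test f_x and f at those candidates.
  x = -4: f_y(-4, y) = -3*y**2 + 14*y + 82; no integer root y with |y| ≤ 4.
  x = -3: f_y(-3, y) = -3*y**2 + 14*y + 56; no integer root y with |y| ≤ 4.
  x = -2: f_y(-2, y) = -3*y**2 + 14*y + 34; no integer root y with |y| ≤ 4.
  x = -1: f_y(-1, y) = -3*y**2 + 14*y + 16; no integer root y with |y| ≤ 4.
  x = 0: f_y(0, y) = -3*y**2 + 14*y + 2; no integer root y with |y| ≤ 4.
  x = 1: f_y(1, y) = -3*y**2 + 14*y - 8; vanishes at y ∈ {4}. (1, 4): f_x = -36 ≠ 0.
  x = 2: f_y(2, y) = -3*y**2 + 14*y - 14; no integer root y with |y| ≤ 4.
  x = 3: f_y(3, y) = -3*y**2 + 14*y - 16; vanishes at y ∈ {2}. (3, 2): f_x = 0, f = 0 — SINGULAR.
  x = 4: f_y(4, y) = -3*y**2 + 14*y - 14; no integer root y with |y| ≤ 4.
Only singular point on the grid: (3, 2).
Classify: substitute x = 3 + u, y = 2 + v and expand: f = -2*u**3 + 2*u**2*v - u**2 - v**3 + v**2.
No constant or linear terms (consistent with a singular point). Quadratic part: -u**2 + v**2. Cubic part: -2*u**3 + 2*u**2*v - v**3.
The quadratic part v**2 - u**2 = (v − u)(v + u) splits into two distinct linear factors, so there are two distinct tangent lines y − 2 = ±(x − 3) — this is a node (ordinary double point).
Classification: node.


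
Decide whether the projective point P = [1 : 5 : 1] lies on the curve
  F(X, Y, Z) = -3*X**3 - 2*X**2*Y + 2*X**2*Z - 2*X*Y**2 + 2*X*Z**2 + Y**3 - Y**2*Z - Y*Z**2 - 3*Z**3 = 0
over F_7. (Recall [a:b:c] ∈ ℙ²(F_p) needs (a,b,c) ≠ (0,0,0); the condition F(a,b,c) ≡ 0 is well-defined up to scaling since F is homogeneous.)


F(1,5,1) ≡ 5 (mod 7); P is NOT on the curve.

Evaluate F(1, 5, 1) term-by-term (mod 7).
  -3*X**3 ↦ -3·1·1·1 = -3
  -2*X**2*Y ↦ -2·1·5·1 = -10
  2*X**2*Z ↦ 2·1·1·1 = 2
  -2*X*Y**2 ↦ -2·1·25·1 = -50
  2*X*Z**2 ↦ 2·1·1·1 = 2
  Y**3 ↦ 1·1·125·1 = 125
  -Y**2*Z ↦ -1·1·25·1 = -25
  -Y*Z**2 ↦ -1·1·5·1 = -5
  -3*Z**3 ↦ -3·1·1·1 = -3
Sum: F(1, 5, 1) = (-3) + (-10) + (2) + (-50) + (2) + (125) + (-25) + (-5) + (-3) = 33.
Reducing mod 7: 33 ≡ 5 (mod 7).
Since F(a, b, c) ≡ 5 ≠ 0 (mod 7), P does NOT lie on the curve.


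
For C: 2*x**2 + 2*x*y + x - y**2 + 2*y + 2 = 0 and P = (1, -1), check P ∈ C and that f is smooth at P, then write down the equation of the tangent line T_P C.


Tangent line at P: 3*x + 6*y + 3 = 0.

Step 1: f(1, -1) = 0, so P lies on C.
Step 2: partial derivatives
  f_x(x, y) = 4*x + 2*y + 1, f_y(x, y) = 2*x - 2*y + 2.
  f_x(P) = 3, f_y(P) = 6 (gradient nonzero, so P is smooth).
Step 3: tangent line at P: 3·(x − 1) + 6·(y − -1) = 0.
Expanding: 3*x + 6*y + 3 = 0.


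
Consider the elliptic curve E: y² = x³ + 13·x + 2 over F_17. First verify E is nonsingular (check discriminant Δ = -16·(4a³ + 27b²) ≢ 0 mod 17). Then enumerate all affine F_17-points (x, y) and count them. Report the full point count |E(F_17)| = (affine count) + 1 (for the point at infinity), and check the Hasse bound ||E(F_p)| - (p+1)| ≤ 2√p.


Affine points = {(0, 6), (0, 11), (1, 4), (1, 13), (2, 6), (2, 11), (3, 0), (4, 4), (4, 13), (9, 7), (9, 10), (12, 4), (12, 13), (14, 2), (14, 15), (15, 6), (15, 11)}; affine count = 17; |E(F_17)| = 18.

Discriminant check: Δ ∝ 4a³ + 27b² = 4·13³ + 27·2² = 4·2197 + 27·4 ≡ 5 (mod 17). Nonzero ⇒ E is nonsingular.
For each x ∈ F_17, compute rhs = x³ + 13·x + 2 mod 17, then count y ∈ F_17 with y² ≡ rhs.
  x = 0: rhs = 2, matching y values: 6, 11 (2 points).
  x = 1: rhs = 16, matching y values: 4, 13 (2 points).
  x = 2: rhs = 2, matching y values: 6, 11 (2 points).
  x = 3: rhs = 0, matching y values: 0 (1 points).
  x = 4: rhs = 16, matching y values: 4, 13 (2 points).
  x = 5: rhs = 5, matching y values: none (0 points).
  x = 6: rhs = 7, matching y values: none (0 points).
  x = 7: rhs = 11, matching y values: none (0 points).
  x = 8: rhs = 6, matching y values: none (0 points).
  x = 9: rhs = 15, matching y values: 7, 10 (2 points).
  x = 10: rhs = 10, matching y values: none (0 points).
  x = 11: rhs = 14, matching y values: none (0 points).
  x = 12: rhs = 16, matching y values: 4, 13 (2 points).
  x = 13: rhs = 5, matching y values: none (0 points).
  x = 14: rhs = 4, matching y values: 2, 15 (2 points).
  x = 15: rhs = 2, matching y values: 6, 11 (2 points).
  x = 16: rhs = 5, matching y values: none (0 points).
Total affine count: 17.
Full point count |E(F_17)| = 17 + 1 = 18.
Hasse bound: |18 − (17+1)| = |0| = 0 ≤ 2√17 ≈ 8.2462 ✓.


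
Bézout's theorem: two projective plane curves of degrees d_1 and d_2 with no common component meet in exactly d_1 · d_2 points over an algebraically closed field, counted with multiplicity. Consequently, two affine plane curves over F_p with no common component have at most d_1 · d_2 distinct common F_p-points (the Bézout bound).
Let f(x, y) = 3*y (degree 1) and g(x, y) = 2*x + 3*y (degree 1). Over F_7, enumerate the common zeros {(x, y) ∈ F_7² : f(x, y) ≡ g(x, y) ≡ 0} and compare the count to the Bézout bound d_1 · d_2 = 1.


Common zeros: {(0, 0)}; count = 1; Bézout bound = 1.

deg(f) = 1, deg(g) = 1, so Bézout bound = 1.
Scan x ∈ F_7. For each x, list the y ∈ F_7 with f(x, y) ≡ 0 and those with g(x, y) ≡ 0 (mod 7); the common zeros in that column are the intersection.
  x = 0: f ≡ 0 at y ∈ {0}; g ≡ 0 at y ∈ {0}; common: {0}.
  x = 1: f ≡ 0 at y ∈ {0}; g ≡ 0 at y ∈ {4}; common: ∅.
  x = 2: f ≡ 0 at y ∈ {0}; g ≡ 0 at y ∈ {1}; common: ∅.
  x = 3: f ≡ 0 at y ∈ {0}; g ≡ 0 at y ∈ {5}; common: ∅.
  x = 4: f ≡ 0 at y ∈ {0}; g ≡ 0 at y ∈ {2}; common: ∅.
  x = 5: f ≡ 0 at y ∈ {0}; g ≡ 0 at y ∈ {6}; common: ∅.
  x = 6: f ≡ 0 at y ∈ {0}; g ≡ 0 at y ∈ {3}; common: ∅.
Collecting: common zeros = {(0, 0)}, so the count is 1.
Comparison with the Bézout bound: 1 ≤ 1 = deg(f)·deg(g), as expected for curves with no common component (the bound is attained).


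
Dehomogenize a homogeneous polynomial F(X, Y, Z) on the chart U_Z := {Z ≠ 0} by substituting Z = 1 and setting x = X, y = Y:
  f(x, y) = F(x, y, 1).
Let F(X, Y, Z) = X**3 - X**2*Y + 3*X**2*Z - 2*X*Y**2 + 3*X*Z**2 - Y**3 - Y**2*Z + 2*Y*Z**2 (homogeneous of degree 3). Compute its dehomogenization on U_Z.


f(x, y) = x**3 - x**2*y + 3*x**2 - 2*x*y**2 + 3*x - y**3 - y**2 + 2*y

On U_Z we set Z = 1. Each monomial c·X^i·Y^j·Z^k in F becomes c·x^i·y^j·1^k = c·x^i·y^j.
Substituting Z = 1: F(X, Y, 1) = x**3 - x**2*y + 3*x**2 - 2*x*y**2 + 3*x - y**3 - y**2 + 2*y.
Note: deg(f) ≤ deg(F) = 3; strict inequality happens when F is divisible by Z (lost terms).


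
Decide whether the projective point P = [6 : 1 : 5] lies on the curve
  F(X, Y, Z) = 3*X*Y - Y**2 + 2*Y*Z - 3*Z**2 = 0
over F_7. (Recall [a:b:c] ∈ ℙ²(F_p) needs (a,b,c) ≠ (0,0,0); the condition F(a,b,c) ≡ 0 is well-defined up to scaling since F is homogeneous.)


F(6,1,5) ≡ 1 (mod 7); P is NOT on the curve.

Evaluate F(6, 1, 5) term-by-term (mod 7).
  3*X*Y ↦ 3·6·1·1 = 18
  -Y**2 ↦ -1·1·1·1 = -1
  2*Y*Z ↦ 2·1·1·5 = 10
  -3*Z**2 ↦ -3·1·1·25 = -75
Sum: F(6, 1, 5) = (18) + (-1) + (10) + (-75) = -48.
Reducing mod 7: -48 ≡ 1 (mod 7).
Since F(a, b, c) ≡ 1 ≠ 0 (mod 7), P does NOT lie on the curve.


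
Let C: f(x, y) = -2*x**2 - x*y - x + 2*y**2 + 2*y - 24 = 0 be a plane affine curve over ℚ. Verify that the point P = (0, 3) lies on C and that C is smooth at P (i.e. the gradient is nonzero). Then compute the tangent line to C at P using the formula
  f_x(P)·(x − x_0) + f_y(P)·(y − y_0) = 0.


Tangent line at P: -4*x + 14*y - 42 = 0.

Step 1: f(0, 3) = 0, so P lies on C.
Step 2: partial derivatives
  f_x(x, y) = -4*x - y - 1, f_y(x, y) = -x + 4*y + 2.
  f_x(P) = -4, f_y(P) = 14 (gradient nonzero, so P is smooth).
Step 3: tangent line at P: -4·(x − 0) + 14·(y − 3) = 0.
Expanding: -4*x + 14*y - 42 = 0.


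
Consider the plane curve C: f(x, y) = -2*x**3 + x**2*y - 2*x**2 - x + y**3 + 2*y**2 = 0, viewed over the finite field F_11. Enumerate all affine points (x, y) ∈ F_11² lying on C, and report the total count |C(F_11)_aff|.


Affine F_11-points: {(0, 0), (0, 9), (2, 6), (3, 7), (4, 6), (6, 8), (7, 6), (9, 8), (10, 8)}; count = 9.

For each of the 121 pairs (x, y) ∈ F_11², evaluate f(x, y) mod 11. Record the zeros.
  x = 0: [0↦0, 1↦3, 2↦5, 3↦1, 4↦8, 5↦10, 6↦2, 7↦1, 8↦2, 9↦0, 10↦1]  zeros at y ∈ {0, 9}
  x = 1: [0↦6, 1↦10, 2↦2, 3↦10, 4↦7, 5↦10, 6↦3, 7↦3, 8↦5, 9↦4, 10↦6]  zeros at y ∈ ∅
  x = 2: [0↦7, 1↦3, 2↦9, 3↦9, 4↦9, 5↦4, 6↦0, 7↦3, 8↦8, 9↦10, 10↦4]  zeros at y ∈ {6}
  x = 3: [0↦2, 1↦3, 2↦3, 3↦8, 4↦2, 5↦2, 6↦3, 7↦0, 8↦10, 9↦6, 10↦5]  zeros at y ∈ {7}
  x = 4: [0↦1, 1↦9, 2↦5, 3↦6, 4↦7, 5↦3, 6↦0, 7↦4, 8↦10, 9↦2, 10↦8]  zeros at y ∈ {6}
  x = 5: [0↦3, 1↦9, 2↦3, 3↦2, 4↦1, 5↦6, 6↦1, 7↦3, 8↦7, 9↦8, 10↦1]  zeros at y ∈ ∅
  x = 6: [0↦7, 1↦2, 2↦7, 3↦6, 4↦5, 5↦10, 6↦5, 7↦7, 8↦0, 9↦1, 10↦5]  zeros at y ∈ {8}
  x = 7: [0↦1, 1↦9, 2↦5, 3↦6, 4↦7, 5↦3, 6↦0, 7↦4, 8↦10, 9↦2, 10↦8]  zeros at y ∈ {6}
  x = 8: [0↦6, 1↦7, 2↦7, 3↦1, 4↦6, 5↦6, 6↦7, 7↦4, 8↦3, 9↦10, 10↦9]  zeros at y ∈ ∅
  x = 9: [0↦10, 1↦6, 2↦1, 3↦1, 4↦1, 5↦7, 6↦3, 7↦6, 8↦0, 9↦2, 10↦7]  zeros at y ∈ {8}
  x = 10: [0↦1, 1↦5, 2↦8, 3↦5, 4↦2, 5↦5, 6↦9, 7↦9, 8↦0, 9↦10, 10↦1]  zeros at y ∈ {8}
Collecting zeros: affine points = {(0, 0), (0, 9), (2, 6), (3, 7), (4, 6), (6, 8), (7, 6), (9, 8), (10, 8)}.
Total count |C(F_11)_aff| = 9.


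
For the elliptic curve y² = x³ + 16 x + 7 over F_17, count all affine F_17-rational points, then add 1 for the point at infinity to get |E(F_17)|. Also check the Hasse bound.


Affine points = {(2, 8), (2, 9), (4, 4), (4, 13), (5, 5), (5, 12), (6, 8), (6, 9), (8, 1), (8, 16), (9, 8), (9, 9), (11, 1), (11, 16), (13, 7), (13, 10), (14, 0), (15, 1), (15, 16)}; affine count = 19; |E(F_17)| = 20.

Discriminant check: Δ ∝ 4a³ + 27b² = 4·16³ + 27·7² = 4·4096 + 27·49 ≡ 10 (mod 17). Nonzero ⇒ E is nonsingular.
For each x ∈ F_17, compute rhs = x³ + 16·x + 7 mod 17, then count y ∈ F_17 with y² ≡ rhs.
  x = 0: rhs = 7, matching y values: none (0 points).
  x = 1: rhs = 7, matching y values: none (0 points).
  x = 2: rhs = 13, matching y values: 8, 9 (2 points).
  x = 3: rhs = 14, matching y values: none (0 points).
  x = 4: rhs = 16, matching y values: 4, 13 (2 points).
  x = 5: rhs = 8, matching y values: 5, 12 (2 points).
  x = 6: rhs = 13, matching y values: 8, 9 (2 points).
  x = 7: rhs = 3, matching y values: none (0 points).
  x = 8: rhs = 1, matching y values: 1, 16 (2 points).
  x = 9: rhs = 13, matching y values: 8, 9 (2 points).
  x = 10: rhs = 11, matching y values: none (0 points).
  x = 11: rhs = 1, matching y values: 1, 16 (2 points).
  x = 12: rhs = 6, matching y values: none (0 points).
  x = 13: rhs = 15, matching y values: 7, 10 (2 points).
  x = 14: rhs = 0, matching y values: 0 (1 points).
  x = 15: rhs = 1, matching y values: 1, 16 (2 points).
  x = 16: rhs = 7, matching y values: none (0 points).
Total affine count: 19.
Full point count |E(F_17)| = 19 + 1 = 20.
Hasse bound: |20 − (17+1)| = |2| = 2 ≤ 2√17 ≈ 8.2462 ✓.


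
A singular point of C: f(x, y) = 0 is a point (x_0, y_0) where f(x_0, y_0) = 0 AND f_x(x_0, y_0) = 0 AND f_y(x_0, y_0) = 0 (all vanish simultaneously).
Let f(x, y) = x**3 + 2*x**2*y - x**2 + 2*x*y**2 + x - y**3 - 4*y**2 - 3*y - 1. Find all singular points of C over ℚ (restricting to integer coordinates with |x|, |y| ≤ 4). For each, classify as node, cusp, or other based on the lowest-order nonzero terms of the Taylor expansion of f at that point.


Singular points: {(1, -1)}; classification: cusp.

Compute partial derivatives:
  f_x = 3*x**2 + 4*x*y - 2*x + 2*y**2 + 1.
  f_y = 2*x**2 + 4*x*y - 3*y**2 - 8*y - 3.
Scan x_0 ∈ {−4, ..., 4}. For each x_0, f_y(x_0, y) is a polynomial in y; find its integer roots y ∈ {−4, ..., 4}, then test f_x and f at those candidates.
  x = -4: f_y(-4, y) = -3*y**2 - 24*y + 29; no integer root y with |y| ≤ 4.
  x = -3: f_y(-3, y) = -3*y**2 - 20*y + 15; no integer root y with |y| ≤ 4.
  x = -2: f_y(-2, y) = -3*y**2 - 16*y + 5; no integer root y with |y| ≤ 4.
  x = -1: f_y(-1, y) = -3*y**2 - 12*y - 1; no integer root y with |y| ≤ 4.
  x = 0: f_y(0, y) = -3*y**2 - 8*y - 3; no integer root y with |y| ≤ 4.
  x = 1: f_y(1, y) = -3*y**2 - 4*y - 1; vanishes at y ∈ {-1}. (1, -1): f_x = 0, f = 0 — SINGULAR.
  x = 2: f_y(2, y) = 5 - 3*y**2; no integer root y with |y| ≤ 4.
  x = 3: f_y(3, y) = -3*y**2 + 4*y + 15; vanishes at y ∈ {3}. (3, 3): f_x = 76 ≠ 0.
  x = 4: f_y(4, y) = -3*y**2 + 8*y + 29; no integer root y with |y| ≤ 4.
Only singular point on the grid: (1, -1).
Classify: substitute x = 1 + u, y = -1 + v and expand: f = u**3 + 2*u**2*v + 2*u*v**2 - v**3 + v**2.
No constant or linear terms (consistent with a singular point). Quadratic part: v**2. Cubic part: u**3 + 2*u**2*v + 2*u*v**2 - v**3.
The quadratic part v**2 is a perfect square, so there is a single (double) tangent line v = 0, i.e. y = -1. Restricting the cubic part to that line (v = 0) leaves u**3 ≠ 0, so f is not divisible by v and the branch is v² ≈ -u**3 to lowest order — this is a cusp.
Classification: cusp.


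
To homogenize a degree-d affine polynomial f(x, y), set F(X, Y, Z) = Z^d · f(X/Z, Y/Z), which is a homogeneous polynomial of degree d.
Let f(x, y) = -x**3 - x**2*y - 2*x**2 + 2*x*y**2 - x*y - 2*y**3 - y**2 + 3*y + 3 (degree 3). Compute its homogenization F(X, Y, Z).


F(X, Y, Z) = -X**3 - X**2*Y - 2*X**2*Z + 2*X*Y**2 - X*Y*Z - 2*Y**3 - Y**2*Z + 3*Y*Z**2 + 3*Z**3

deg(f) = 3.
Substitute x = X/Z, y = Y/Z into f, then multiply by Z^3.
  monomial -1·x^3·y^0 ↦ -1·X^3·Y^0·Z^0.
  monomial -1·x^2·y^1 ↦ -1·X^2·Y^1·Z^0.
  monomial -2·x^2·y^0 ↦ -2·X^2·Y^0·Z^1.
  monomial 2·x^1·y^2 ↦ 2·X^1·Y^2·Z^0.
  monomial -1·x^1·y^1 ↦ -1·X^1·Y^1·Z^1.
  monomial -2·x^0·y^3 ↦ -2·X^0·Y^3·Z^0.
  monomial -1·x^0·y^2 ↦ -1·X^0·Y^2·Z^1.
  monomial 3·x^0·y^1 ↦ 3·X^0·Y^1·Z^2.
  monomial 3·x^0·y^0 ↦ 3·X^0·Y^0·Z^3.
Collecting: F(X, Y, Z) = -X**3 - X**2*Y - 2*X**2*Z + 2*X*Y**2 - X*Y*Z - 2*Y**3 - Y**2*Z + 3*Y*Z**2 + 3*Z**3.
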